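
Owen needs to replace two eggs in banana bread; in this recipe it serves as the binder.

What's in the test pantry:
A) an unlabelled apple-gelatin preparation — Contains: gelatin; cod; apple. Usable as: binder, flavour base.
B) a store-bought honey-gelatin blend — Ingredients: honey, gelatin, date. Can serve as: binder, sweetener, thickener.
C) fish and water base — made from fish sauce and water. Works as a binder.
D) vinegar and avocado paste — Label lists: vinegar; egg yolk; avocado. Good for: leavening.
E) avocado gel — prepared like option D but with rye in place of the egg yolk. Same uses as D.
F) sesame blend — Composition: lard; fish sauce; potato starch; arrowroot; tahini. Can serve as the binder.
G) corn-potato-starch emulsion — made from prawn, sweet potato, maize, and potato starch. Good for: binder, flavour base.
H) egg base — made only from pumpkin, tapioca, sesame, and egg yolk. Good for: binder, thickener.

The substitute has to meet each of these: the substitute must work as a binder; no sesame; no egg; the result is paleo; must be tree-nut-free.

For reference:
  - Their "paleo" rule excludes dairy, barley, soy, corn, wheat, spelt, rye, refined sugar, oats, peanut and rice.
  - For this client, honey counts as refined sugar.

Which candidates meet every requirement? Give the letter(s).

A: only cod, gelatin and apple; none excluded — keep
B: has honey, so not paleo — out
C: only fish sauce and water; none excluded — OK
D: not usable as a binder; has egg yolk, so not egg-free — no
E: not usable as a binder; has rye, so not paleo — no
F: has tahini, so not sesame-free — reject
G: has maize, so not paleo — out
H: has egg yolk, so not egg-free; has sesame, so not sesame-free — out

A, C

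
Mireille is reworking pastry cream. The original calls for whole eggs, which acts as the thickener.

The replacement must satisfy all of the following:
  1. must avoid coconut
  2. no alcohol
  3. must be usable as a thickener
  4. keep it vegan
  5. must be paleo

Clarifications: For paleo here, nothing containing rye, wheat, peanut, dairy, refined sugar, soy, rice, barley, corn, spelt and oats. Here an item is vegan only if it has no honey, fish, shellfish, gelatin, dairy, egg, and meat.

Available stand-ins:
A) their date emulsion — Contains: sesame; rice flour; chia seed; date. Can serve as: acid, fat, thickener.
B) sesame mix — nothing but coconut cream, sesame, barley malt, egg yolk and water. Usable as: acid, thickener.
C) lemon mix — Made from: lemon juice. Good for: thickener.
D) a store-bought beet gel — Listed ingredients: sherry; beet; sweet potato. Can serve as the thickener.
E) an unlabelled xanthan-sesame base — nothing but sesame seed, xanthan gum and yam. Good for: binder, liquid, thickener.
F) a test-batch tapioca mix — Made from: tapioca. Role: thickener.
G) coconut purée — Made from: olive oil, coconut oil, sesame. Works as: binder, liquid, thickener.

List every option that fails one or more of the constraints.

A: has rice flour, so not paleo — out
B: has barley malt, so not paleo; has egg yolk, so not vegan (and 1 more) — no
C: only lemon juice; none excluded — OK
D: has sherry, so not alcohol-free — out
E: all constraints satisfied — OK
F: all constraints satisfied — valid
G: has coconut oil, so not coconut-free — reject

A, B, D, G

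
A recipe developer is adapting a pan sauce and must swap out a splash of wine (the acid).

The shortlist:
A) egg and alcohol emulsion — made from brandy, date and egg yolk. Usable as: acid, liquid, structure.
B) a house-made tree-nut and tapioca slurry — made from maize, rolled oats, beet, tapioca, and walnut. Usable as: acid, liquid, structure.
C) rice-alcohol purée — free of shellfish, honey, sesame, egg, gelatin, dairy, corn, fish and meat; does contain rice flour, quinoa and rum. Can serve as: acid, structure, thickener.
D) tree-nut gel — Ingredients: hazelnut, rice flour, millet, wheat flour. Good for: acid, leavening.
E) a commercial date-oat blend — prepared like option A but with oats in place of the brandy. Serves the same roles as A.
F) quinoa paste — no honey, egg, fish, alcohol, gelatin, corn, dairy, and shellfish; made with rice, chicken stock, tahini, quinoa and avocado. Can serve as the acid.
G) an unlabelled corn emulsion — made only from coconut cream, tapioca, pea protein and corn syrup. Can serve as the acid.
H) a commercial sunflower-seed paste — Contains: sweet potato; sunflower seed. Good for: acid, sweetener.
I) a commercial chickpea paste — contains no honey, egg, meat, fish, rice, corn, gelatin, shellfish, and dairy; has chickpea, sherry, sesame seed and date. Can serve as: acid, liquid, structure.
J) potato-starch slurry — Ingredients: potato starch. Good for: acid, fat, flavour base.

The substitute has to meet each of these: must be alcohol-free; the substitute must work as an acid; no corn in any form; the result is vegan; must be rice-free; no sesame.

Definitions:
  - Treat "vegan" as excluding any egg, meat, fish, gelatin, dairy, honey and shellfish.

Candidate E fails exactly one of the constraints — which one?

vegan

usable as an acid: satisfied
vegan: has egg yolk — fails
corn-free: satisfied
alcohol-free: satisfied
rice-free: satisfied
sesame-free: satisfied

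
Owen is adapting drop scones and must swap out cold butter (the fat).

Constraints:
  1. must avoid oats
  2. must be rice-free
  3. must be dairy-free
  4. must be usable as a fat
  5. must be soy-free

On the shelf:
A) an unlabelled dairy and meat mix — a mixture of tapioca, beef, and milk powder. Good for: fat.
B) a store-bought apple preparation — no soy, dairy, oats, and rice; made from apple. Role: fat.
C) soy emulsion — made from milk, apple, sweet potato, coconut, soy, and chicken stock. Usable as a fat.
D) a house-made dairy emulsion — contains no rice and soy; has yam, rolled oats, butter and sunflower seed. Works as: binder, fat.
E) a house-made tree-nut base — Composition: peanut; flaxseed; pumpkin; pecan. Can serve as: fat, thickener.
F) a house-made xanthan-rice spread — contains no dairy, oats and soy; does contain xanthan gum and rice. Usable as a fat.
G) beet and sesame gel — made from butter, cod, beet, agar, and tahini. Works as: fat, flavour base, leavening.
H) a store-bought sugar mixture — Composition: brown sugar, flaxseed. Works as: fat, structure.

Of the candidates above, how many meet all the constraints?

A: has milk powder, so not dairy-free — out
B: works as a fat, no oats, no dairy — valid
C: has milk, so not dairy-free; has soy, so not soy-free — no
D: has butter, so not dairy-free; has rolled oats, so not oat-free — no
E: all constraints satisfied — OK
F: has rice, so not rice-free — no
G: has butter, so not dairy-free — out
H: nothing on the exclusion list — OK

3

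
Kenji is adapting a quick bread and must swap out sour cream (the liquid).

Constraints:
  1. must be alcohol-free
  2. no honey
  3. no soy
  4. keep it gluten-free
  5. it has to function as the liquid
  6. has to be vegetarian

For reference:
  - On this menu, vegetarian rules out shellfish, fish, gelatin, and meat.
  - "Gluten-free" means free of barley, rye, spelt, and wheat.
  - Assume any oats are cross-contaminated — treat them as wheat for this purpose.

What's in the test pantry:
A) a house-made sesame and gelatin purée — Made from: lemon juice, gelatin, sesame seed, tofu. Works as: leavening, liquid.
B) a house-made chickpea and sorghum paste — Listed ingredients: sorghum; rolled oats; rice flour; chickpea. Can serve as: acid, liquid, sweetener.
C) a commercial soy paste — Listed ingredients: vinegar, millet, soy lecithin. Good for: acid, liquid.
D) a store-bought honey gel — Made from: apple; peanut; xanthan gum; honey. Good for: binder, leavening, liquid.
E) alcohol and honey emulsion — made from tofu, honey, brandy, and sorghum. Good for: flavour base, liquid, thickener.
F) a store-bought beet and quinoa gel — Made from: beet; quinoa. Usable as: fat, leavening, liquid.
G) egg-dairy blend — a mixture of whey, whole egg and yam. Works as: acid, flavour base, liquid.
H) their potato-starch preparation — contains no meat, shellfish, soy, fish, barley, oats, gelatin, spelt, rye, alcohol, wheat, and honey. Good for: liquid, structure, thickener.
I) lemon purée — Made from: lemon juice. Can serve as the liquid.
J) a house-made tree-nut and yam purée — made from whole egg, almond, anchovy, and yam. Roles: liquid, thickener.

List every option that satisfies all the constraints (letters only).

A: has gelatin, so not vegetarian; has tofu, so not soy-free — reject
B: has rolled oats, so not gluten-free — out
C: has soy lecithin, so not soy-free — out
D: has honey, so not honey-free — out
E: has tofu, so not soy-free; has honey, so not honey-free (and 1 more) — reject
F: only quinoa and beet; none excluded — keep
G: only whey, whole egg, and yam; none excluded — keep
H: no soy, gluten-free — OK
I: works as a liquid, no honey, vegetarian — valid
J: has anchovy, so not vegetarian — reject

F, G, H, I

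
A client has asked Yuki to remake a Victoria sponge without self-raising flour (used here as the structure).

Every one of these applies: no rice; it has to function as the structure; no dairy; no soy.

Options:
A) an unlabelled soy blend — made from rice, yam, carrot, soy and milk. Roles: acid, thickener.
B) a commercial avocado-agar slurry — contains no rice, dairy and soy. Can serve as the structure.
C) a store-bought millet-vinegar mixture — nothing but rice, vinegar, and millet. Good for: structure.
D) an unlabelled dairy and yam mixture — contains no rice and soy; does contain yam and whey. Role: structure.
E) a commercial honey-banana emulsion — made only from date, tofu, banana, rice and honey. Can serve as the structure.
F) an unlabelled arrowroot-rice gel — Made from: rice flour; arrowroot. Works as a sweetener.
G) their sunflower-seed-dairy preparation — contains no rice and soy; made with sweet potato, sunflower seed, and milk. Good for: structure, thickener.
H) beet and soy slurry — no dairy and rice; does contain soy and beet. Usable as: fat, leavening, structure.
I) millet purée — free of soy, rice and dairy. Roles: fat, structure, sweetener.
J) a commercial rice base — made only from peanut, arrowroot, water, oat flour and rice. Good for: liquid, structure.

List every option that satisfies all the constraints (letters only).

B, I

A: not usable as a structure; has soy, so not soy-free (and 2 more) — reject
B: every rule checks out — OK
C: has rice, so not rice-free — no
D: has whey, so not dairy-free — reject
E: has tofu, so not soy-free; has rice, so not rice-free — no
F: not usable as a structure; has rice flour, so not rice-free — no
G: has milk, so not dairy-free — no
H: has soy, so not soy-free — reject
I: works as a structure, no soy, no dairy — valid
J: has rice, so not rice-free — out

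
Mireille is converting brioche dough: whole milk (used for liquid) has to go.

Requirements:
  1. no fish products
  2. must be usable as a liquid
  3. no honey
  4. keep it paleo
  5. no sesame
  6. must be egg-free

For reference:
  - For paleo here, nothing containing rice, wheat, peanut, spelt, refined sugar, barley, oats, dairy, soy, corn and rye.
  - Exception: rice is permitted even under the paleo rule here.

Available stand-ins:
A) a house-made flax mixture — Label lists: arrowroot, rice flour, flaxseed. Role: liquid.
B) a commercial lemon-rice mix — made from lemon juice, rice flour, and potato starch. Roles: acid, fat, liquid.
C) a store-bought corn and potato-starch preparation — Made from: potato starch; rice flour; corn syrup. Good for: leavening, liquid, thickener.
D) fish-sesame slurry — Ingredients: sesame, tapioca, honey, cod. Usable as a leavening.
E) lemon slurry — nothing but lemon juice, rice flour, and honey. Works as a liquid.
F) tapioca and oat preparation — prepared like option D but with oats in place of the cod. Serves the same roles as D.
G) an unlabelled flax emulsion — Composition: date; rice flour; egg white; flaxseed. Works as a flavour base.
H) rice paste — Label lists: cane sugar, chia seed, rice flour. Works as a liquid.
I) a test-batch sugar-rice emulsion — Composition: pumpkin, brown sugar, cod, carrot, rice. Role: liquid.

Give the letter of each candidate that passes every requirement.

A: rice is permitted under the paleo carve-out; nothing else excluded — valid
B: rice is permitted under the paleo carve-out; nothing else excluded — OK
C: has corn syrup, so not paleo — out
D: not usable as a liquid; has cod, so not fish-free (and 2 more) — no
E: has honey, so not honey-free — reject
F: not usable as a liquid; has oats, so not paleo (and 2 more) — reject
G: not usable as a liquid; has egg white, so not egg-free — no
H: has cane sugar, so not paleo — no
I: has brown sugar, so not paleo; has cod, so not fish-free — out

A, B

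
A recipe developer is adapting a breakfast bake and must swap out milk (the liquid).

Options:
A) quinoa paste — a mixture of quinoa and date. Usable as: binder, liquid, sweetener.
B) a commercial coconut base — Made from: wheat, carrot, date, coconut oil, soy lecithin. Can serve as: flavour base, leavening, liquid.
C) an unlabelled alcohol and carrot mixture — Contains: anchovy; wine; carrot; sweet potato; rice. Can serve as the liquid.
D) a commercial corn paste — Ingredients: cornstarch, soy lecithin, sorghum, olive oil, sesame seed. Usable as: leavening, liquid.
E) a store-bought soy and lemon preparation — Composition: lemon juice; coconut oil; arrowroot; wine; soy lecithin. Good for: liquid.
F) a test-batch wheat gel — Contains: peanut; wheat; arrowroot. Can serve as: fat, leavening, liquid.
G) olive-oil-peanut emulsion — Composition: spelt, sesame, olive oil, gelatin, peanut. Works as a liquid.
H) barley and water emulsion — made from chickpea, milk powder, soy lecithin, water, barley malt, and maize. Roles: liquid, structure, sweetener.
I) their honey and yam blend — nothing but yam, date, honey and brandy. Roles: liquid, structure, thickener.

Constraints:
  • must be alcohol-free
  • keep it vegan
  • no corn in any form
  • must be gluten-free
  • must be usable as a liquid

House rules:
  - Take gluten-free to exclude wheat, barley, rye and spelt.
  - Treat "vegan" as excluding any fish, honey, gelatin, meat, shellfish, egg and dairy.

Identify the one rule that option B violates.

gluten-free

usable as a liquid: satisfied
gluten-free: has wheat — fails
vegan: satisfied
corn-free: satisfied
alcohol-free: satisfied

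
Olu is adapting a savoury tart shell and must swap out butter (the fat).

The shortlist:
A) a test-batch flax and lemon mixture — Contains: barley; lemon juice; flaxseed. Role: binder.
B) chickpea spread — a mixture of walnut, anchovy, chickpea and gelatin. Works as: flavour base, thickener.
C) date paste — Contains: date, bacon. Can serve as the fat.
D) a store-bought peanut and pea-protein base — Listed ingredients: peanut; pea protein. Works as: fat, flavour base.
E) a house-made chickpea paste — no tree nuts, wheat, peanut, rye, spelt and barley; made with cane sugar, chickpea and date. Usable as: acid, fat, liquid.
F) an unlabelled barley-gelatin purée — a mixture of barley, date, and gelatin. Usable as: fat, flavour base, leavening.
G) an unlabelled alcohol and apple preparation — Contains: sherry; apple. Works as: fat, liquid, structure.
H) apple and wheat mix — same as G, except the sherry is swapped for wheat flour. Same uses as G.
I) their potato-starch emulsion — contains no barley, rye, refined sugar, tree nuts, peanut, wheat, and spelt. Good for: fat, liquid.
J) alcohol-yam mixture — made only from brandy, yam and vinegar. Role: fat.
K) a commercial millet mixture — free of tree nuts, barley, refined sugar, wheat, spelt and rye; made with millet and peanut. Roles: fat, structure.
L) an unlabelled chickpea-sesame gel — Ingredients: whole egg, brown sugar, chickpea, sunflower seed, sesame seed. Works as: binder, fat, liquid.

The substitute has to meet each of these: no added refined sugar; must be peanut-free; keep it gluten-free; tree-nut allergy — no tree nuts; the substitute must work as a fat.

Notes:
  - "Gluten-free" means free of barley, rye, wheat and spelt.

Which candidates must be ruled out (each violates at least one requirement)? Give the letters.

A: not usable as a fat; has barley, so not gluten-free — reject
B: not usable as a fat; has walnut, so not tree-nut-free — out
C: works as a fat, no peanut, no refined sugar — keep
D: has peanut, so not peanut-free — no
E: has cane sugar, so not no-added-sugar — no
F: has barley, so not gluten-free — no
G: nothing on the exclusion list — valid
H: has wheat flour, so not gluten-free — no
I: all constraints satisfied — valid
J: works as a fat, gluten-free, no tree nuts — OK
K: has peanut, so not peanut-free — reject
L: has brown sugar, so not no-added-sugar — reject

A, B, D, E, F, H, K, L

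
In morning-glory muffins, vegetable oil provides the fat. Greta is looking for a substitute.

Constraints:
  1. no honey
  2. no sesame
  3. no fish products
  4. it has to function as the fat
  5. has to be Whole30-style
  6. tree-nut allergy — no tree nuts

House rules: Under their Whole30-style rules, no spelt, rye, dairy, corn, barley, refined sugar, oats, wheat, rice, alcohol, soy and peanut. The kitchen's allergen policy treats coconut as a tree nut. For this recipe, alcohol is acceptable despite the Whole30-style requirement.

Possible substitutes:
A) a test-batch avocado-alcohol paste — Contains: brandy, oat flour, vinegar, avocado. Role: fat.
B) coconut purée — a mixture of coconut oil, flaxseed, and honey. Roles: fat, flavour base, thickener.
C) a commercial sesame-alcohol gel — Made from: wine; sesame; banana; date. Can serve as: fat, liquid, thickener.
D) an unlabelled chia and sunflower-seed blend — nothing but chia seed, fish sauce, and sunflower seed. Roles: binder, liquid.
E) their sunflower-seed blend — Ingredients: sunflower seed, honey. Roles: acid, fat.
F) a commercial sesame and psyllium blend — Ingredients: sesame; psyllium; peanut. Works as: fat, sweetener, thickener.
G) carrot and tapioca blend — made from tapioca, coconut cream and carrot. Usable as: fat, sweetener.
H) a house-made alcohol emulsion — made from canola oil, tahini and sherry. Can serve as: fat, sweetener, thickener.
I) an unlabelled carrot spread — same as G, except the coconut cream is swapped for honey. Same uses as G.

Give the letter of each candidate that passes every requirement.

A: has oat flour, so not Whole30-style — out
B: has coconut oil, so not tree-nut-free; has honey, so not honey-free — reject
C: has sesame, so not sesame-free — reject
D: not usable as a fat; has fish sauce, so not fish-free — no
E: has honey, so not honey-free — out
F: has peanut, so not Whole30-style; has sesame, so not sesame-free — out
G: has coconut cream, so not tree-nut-free — no
H: has tahini, so not sesame-free — reject
I: has honey, so not honey-free — reject

none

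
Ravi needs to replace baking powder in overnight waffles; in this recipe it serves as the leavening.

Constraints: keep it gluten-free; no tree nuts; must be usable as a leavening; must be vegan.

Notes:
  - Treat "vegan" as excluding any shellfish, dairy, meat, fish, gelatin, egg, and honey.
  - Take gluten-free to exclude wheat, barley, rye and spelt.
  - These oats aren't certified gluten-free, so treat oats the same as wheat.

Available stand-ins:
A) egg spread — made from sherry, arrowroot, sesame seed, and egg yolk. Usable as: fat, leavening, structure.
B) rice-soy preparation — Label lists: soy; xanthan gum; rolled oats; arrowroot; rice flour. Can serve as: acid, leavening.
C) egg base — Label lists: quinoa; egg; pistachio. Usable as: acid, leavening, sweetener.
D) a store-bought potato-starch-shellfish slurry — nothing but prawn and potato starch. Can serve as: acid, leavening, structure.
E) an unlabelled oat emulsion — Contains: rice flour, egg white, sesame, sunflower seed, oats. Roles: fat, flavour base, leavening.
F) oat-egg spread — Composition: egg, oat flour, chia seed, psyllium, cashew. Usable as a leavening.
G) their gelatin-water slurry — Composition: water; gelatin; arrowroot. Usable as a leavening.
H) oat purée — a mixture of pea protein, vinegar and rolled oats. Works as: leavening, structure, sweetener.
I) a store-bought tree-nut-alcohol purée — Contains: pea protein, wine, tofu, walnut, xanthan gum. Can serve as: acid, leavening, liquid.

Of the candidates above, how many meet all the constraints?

A: has egg yolk, so not vegan — reject
B: has rolled oats, so not gluten-free — out
C: has egg, so not vegan; has pistachio, so not tree-nut-free — reject
D: has prawn, so not vegan — no
E: has egg white, so not vegan; has oats, so not gluten-free — out
F: has egg, so not vegan; has oat flour, so not gluten-free (and 1 more) — out
G: has gelatin, so not vegan — no
H: has rolled oats, so not gluten-free — no
I: has walnut, so not tree-nut-free — out

0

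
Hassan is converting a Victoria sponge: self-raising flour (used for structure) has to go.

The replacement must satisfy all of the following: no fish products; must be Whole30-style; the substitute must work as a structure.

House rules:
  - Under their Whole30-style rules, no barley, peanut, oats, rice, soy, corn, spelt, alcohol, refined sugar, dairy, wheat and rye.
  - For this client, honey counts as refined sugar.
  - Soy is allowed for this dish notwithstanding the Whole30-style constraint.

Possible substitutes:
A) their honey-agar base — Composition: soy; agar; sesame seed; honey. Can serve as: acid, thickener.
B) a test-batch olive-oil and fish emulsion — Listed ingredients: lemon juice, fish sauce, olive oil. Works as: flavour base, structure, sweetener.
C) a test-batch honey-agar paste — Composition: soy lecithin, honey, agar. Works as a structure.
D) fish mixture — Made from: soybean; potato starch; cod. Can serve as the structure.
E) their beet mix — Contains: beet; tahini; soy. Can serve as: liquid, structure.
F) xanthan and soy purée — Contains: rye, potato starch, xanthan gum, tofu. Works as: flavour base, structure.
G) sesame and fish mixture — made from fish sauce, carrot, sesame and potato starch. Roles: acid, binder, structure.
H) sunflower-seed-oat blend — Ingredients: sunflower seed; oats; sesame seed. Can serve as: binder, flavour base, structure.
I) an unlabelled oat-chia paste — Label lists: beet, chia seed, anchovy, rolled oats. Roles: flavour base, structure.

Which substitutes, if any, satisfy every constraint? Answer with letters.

E

A: not usable as a structure; has honey, so not Whole30-style — out
B: has fish sauce, so not fish-free — out
C: has honey, so not Whole30-style — no
D: has cod, so not fish-free — out
E: soy is permitted under the Whole30-style carve-out; nothing else excluded — valid
F: has rye, so not Whole30-style — no
G: has fish sauce, so not fish-free — reject
H: has oats, so not Whole30-style — out
I: has rolled oats, so not Whole30-style; has anchovy, so not fish-free — reject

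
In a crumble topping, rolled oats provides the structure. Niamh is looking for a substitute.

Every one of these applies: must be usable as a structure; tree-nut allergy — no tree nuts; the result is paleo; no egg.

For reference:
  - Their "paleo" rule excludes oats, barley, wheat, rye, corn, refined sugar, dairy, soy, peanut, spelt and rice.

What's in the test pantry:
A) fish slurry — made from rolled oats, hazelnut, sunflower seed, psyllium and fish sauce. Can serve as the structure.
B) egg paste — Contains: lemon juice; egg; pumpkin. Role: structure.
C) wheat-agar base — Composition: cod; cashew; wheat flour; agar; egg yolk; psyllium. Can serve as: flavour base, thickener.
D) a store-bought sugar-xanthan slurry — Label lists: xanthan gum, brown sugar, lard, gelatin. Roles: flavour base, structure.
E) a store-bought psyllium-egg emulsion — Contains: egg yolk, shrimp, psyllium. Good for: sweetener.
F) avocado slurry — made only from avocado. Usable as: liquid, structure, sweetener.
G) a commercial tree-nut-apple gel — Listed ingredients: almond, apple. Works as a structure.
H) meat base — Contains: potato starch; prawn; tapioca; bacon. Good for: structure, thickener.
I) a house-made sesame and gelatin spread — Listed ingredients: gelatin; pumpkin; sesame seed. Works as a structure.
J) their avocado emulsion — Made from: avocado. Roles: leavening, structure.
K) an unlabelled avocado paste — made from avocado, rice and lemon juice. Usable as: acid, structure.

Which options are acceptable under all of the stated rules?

F, H, I, J

A: has rolled oats, so not paleo; has hazelnut, so not tree-nut-free — out
B: has egg, so not egg-free — no
C: not usable as a structure; has wheat flour, so not paleo (and 2 more) — reject
D: has brown sugar, so not paleo — no
E: not usable as a structure; has egg yolk, so not egg-free — reject
F: every rule checks out — keep
G: has almond, so not tree-nut-free — reject
H: nothing on the exclusion list — valid
I: only gelatin, sesame seed and pumpkin; none excluded — valid
J: no tree nuts, no egg — valid
K: has rice, so not paleo — reject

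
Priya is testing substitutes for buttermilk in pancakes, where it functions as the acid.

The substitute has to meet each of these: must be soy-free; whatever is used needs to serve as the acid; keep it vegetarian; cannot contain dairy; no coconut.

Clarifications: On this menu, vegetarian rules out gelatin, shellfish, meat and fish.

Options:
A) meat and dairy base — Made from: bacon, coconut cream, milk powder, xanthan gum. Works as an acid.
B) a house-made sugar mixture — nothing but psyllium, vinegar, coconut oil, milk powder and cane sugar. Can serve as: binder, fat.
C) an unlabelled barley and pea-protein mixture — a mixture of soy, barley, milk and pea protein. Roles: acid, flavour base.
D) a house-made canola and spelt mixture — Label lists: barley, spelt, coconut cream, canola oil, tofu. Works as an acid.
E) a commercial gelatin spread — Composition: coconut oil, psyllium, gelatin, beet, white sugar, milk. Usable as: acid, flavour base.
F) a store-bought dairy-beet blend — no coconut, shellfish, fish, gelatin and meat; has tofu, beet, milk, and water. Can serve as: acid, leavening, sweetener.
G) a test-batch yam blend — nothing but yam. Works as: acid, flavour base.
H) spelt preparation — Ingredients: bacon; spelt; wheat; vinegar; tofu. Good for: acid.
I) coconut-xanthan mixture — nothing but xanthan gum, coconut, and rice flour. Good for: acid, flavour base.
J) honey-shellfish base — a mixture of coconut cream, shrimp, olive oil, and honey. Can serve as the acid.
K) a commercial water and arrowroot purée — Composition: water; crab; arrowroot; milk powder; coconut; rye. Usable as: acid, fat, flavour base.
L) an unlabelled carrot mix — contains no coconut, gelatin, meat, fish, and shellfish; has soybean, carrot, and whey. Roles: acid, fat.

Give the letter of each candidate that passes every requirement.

G

A: has bacon, so not vegetarian; has milk powder, so not dairy-free (and 1 more) — out
B: not usable as an acid; has milk powder, so not dairy-free (and 1 more) — reject
C: has milk, so not dairy-free; has soy, so not soy-free — out
D: has tofu, so not soy-free; has coconut cream, so not coconut-free — reject
E: has gelatin, so not vegetarian; has milk, so not dairy-free (and 1 more) — out
F: has milk, so not dairy-free; has tofu, so not soy-free — no
G: nothing on the exclusion list — OK
H: has bacon, so not vegetarian; has tofu, so not soy-free — reject
I: has coconut, so not coconut-free — no
J: has shrimp, so not vegetarian; has coconut cream, so not coconut-free — no
K: has crab, so not vegetarian; has milk powder, so not dairy-free (and 1 more) — no
L: has whey, so not dairy-free; has soybean, so not soy-free — no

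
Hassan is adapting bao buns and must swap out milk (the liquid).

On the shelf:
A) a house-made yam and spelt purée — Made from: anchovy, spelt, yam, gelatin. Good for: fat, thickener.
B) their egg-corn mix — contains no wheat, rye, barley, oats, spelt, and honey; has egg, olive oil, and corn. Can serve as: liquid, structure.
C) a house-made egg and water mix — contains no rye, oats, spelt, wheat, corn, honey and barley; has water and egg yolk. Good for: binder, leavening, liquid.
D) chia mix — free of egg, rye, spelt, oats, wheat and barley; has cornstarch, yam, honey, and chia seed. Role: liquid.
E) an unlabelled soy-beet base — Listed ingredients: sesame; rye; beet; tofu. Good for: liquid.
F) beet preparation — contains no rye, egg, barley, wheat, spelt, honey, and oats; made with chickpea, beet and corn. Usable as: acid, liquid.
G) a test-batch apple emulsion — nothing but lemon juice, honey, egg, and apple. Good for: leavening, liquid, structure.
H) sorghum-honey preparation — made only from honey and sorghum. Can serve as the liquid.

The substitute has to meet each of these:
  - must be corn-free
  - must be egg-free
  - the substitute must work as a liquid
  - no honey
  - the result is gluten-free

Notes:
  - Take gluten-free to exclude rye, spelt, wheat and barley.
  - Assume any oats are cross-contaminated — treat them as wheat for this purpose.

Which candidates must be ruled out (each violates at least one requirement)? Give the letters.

A, B, C, D, E, F, G, H

A: not usable as a liquid; has spelt, so not gluten-free — out
B: has corn, so not corn-free; has egg, so not egg-free — reject
C: has egg yolk, so not egg-free — reject
D: has cornstarch, so not corn-free; has honey, so not honey-free — no
E: has rye, so not gluten-free — no
F: has corn, so not corn-free — out
G: has egg, so not egg-free; has honey, so not honey-free — reject
H: has honey, so not honey-free — out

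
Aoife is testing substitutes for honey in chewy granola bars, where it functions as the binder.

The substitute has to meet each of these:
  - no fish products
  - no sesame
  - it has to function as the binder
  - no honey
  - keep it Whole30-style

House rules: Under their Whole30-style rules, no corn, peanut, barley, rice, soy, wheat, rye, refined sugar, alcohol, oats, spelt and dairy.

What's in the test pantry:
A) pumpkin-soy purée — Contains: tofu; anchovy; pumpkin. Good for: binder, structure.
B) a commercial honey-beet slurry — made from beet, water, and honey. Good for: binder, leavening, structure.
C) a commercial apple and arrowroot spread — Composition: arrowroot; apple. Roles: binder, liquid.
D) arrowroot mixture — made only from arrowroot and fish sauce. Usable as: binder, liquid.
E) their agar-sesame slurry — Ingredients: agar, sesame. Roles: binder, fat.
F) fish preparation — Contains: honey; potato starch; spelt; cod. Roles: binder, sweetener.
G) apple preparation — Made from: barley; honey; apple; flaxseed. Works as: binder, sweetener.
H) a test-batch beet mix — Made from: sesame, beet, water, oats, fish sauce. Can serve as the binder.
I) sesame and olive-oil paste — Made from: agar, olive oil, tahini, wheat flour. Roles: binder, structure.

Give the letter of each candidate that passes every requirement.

C

A: has tofu, so not Whole30-style; has anchovy, so not fish-free — no
B: has honey, so not honey-free — reject
C: only apple and arrowroot; none excluded — OK
D: has fish sauce, so not fish-free — reject
E: has sesame, so not sesame-free — no
F: has spelt, so not Whole30-style; has honey, so not honey-free (and 1 more) — out
G: has barley, so not Whole30-style; has honey, so not honey-free — no
H: has oats, so not Whole30-style; has fish sauce, so not fish-free (and 1 more) — reject
I: has wheat flour, so not Whole30-style; has tahini, so not sesame-free — no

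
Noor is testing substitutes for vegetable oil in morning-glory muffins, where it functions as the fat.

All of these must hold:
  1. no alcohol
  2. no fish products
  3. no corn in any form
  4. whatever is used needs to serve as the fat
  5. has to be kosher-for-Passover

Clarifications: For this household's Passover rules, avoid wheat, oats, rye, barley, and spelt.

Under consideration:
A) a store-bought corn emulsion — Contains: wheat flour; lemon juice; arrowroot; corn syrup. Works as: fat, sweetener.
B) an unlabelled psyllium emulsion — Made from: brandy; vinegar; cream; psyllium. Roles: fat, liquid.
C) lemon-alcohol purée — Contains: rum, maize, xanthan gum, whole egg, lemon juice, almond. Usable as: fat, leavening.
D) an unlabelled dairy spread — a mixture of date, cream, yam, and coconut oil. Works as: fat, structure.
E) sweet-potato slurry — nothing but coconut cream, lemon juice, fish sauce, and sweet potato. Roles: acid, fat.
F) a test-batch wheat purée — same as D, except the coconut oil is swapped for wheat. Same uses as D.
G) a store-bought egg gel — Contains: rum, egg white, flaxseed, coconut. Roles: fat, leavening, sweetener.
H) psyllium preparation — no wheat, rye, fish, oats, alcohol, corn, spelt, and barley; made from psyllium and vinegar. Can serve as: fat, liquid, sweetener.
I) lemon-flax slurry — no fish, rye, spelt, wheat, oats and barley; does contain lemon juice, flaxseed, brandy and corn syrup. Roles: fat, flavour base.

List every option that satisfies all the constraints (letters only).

D, H

A: has wheat flour, so not kosher-for-Passover; has corn syrup, so not corn-free — out
B: has brandy, so not alcohol-free — no
C: has rum, so not alcohol-free; has maize, so not corn-free — no
D: works as a fat, no fish, kosher-for-Passover — valid
E: has fish sauce, so not fish-free — no
F: has wheat, so not kosher-for-Passover — out
G: has rum, so not alcohol-free — out
H: works as a fat, kosher-for-Passover, no fish — keep
I: has brandy, so not alcohol-free; has corn syrup, so not corn-free — reject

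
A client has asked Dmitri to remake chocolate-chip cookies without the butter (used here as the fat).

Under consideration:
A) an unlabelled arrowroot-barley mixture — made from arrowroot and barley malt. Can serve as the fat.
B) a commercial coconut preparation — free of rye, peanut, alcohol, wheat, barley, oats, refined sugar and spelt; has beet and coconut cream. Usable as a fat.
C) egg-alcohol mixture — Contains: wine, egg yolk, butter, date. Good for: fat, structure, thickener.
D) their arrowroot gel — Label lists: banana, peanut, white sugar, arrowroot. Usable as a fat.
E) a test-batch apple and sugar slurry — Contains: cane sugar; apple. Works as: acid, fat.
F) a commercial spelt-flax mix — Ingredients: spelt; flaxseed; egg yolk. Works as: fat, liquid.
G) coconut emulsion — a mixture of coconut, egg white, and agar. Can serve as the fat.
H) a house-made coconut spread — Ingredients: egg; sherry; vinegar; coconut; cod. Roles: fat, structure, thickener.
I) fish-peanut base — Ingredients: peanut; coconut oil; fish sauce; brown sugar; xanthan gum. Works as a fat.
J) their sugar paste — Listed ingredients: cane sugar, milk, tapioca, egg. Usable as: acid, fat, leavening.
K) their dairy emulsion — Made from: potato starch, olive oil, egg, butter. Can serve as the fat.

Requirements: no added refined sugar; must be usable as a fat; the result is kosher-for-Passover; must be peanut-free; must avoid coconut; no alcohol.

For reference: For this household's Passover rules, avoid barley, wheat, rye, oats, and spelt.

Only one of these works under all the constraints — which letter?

K

A: has barley malt, so not kosher-for-Passover — no
B: has coconut cream, so not coconut-free — no
C: has wine, so not alcohol-free — reject
D: has peanut, so not peanut-free; has white sugar, so not no-added-sugar — out
E: has cane sugar, so not no-added-sugar — reject
F: has spelt, so not kosher-for-Passover — reject
G: has coconut, so not coconut-free — reject
H: has coconut, so not coconut-free; has sherry, so not alcohol-free — no
I: has coconut oil, so not coconut-free; has peanut, so not peanut-free (and 1 more) — out
J: has cane sugar, so not no-added-sugar — out
K: no peanut, no coconut — keep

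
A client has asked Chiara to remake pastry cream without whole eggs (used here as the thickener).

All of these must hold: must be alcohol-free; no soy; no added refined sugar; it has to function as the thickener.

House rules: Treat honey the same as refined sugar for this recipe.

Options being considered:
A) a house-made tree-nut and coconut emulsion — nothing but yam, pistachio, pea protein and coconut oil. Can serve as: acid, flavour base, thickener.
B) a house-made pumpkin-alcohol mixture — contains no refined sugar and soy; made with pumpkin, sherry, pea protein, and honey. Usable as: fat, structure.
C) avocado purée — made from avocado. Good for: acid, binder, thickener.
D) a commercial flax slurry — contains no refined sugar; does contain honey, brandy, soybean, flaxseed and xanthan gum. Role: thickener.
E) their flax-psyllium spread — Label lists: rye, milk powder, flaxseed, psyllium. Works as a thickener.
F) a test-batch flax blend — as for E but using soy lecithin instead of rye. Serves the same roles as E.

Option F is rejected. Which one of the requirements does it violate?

soy-free

usable as a thickener: satisfied
no-added-sugar: satisfied
alcohol-free: satisfied
soy-free: has soy lecithin — fails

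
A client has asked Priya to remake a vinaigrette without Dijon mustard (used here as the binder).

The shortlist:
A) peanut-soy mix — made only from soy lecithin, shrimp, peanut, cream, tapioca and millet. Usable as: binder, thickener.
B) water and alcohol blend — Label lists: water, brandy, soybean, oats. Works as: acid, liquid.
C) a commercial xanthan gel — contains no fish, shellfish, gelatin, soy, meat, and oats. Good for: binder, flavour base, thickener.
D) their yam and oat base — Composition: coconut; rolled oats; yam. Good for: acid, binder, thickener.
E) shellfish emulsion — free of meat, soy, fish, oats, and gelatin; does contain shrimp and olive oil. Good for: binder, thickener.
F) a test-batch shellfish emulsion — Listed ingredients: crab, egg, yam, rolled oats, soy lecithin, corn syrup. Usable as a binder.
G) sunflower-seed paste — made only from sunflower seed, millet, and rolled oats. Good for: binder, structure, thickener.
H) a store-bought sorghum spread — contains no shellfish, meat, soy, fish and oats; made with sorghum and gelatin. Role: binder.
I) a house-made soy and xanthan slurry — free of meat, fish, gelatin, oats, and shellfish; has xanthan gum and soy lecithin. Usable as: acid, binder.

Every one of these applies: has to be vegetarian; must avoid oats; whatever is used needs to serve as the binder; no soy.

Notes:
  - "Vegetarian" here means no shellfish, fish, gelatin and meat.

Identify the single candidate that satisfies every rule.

C

A: has shrimp, so not vegetarian; has soy lecithin, so not soy-free — out
B: not usable as a binder; has soybean, so not soy-free (and 1 more) — reject
C: all constraints satisfied — OK
D: has rolled oats, so not oat-free — no
E: has shrimp, so not vegetarian — out
F: has crab, so not vegetarian; has soy lecithin, so not soy-free (and 1 more) — reject
G: has rolled oats, so not oat-free — out
H: has gelatin, so not vegetarian — no
I: has soy lecithin, so not soy-free — no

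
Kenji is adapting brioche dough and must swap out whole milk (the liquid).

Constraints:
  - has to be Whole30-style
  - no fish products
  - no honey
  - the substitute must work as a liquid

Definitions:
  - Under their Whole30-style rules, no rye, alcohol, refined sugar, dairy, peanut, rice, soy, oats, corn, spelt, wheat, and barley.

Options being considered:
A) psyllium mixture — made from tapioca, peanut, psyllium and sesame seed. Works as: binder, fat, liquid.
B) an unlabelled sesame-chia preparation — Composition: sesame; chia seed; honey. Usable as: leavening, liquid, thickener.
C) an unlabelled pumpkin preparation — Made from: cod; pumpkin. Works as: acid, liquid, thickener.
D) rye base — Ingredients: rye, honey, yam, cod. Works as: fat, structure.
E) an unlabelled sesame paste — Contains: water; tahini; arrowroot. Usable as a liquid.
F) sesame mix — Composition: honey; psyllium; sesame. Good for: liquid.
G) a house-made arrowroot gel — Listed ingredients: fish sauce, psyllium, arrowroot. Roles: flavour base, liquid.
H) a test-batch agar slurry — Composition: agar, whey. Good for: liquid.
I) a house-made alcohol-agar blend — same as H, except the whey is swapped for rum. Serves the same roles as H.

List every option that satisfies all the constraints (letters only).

E

A: has peanut, so not Whole30-style — no
B: has honey, so not honey-free — reject
C: has cod, so not fish-free — out
D: not usable as a liquid; has rye, so not Whole30-style (and 2 more) — out
E: only tahini, water, and arrowroot; none excluded — valid
F: has honey, so not honey-free — reject
G: has fish sauce, so not fish-free — no
H: has whey, so not Whole30-style — out
I: has rum, so not Whole30-style — reject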